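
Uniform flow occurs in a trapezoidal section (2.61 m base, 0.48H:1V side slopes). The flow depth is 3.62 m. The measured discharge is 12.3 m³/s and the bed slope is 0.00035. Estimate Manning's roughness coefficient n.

n = 0.0311

With bottom width b = 2.61 m and side slope z = 0.48: A = (b + zy)y = (2.61 + 0.48×3.62)×3.62 = 15.74 m²; P = b + 2y√(1+z²) = 2.61 + 2×3.62×1.109 = 10.64 m.
Hydraulic radius R = A/P = 15.74/10.64 = 1.479 m.
Rearranging Manning's equation: n = (1/Q) A R^(2/3) S^(1/2) = (1/12.3) × 15.74 × 1.479^(2/3) × √0.00035 = 0.0311.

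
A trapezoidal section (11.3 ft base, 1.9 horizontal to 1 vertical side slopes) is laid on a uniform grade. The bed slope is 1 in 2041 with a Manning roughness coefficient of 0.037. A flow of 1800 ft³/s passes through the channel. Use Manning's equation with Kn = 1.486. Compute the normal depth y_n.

Manning's equation rearranged: A R^(2/3) = nQ / (1.486·√S) = 0.037 × 1800 / (1.486 × √0.00049) = 2025.
Try y = 15.7 ft: A R^(2/3) = 2627 — over.
Try y = 14 ft: A R^(2/3) = 2020 — close enough.

y_n = 14 ft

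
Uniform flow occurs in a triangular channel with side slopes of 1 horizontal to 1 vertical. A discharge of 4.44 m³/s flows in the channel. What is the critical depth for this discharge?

y_c = 1.32 m

At critical depth, Q² T / (g A³) = 1, i.e. A³/T = Q²/g = 4.44²/9.81 = 2.01.
At y = 0.9 m: A³/T = 0.2952 — too small.
At y = 1.59 m: A³/T = 5.081 — too large.
At y = 1.32 m: A³/T = 2.004 — matches.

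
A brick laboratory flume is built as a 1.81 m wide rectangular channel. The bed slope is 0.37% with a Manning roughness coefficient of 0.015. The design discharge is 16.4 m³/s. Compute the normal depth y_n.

y_n = 2.87 m

Manning's equation rearranged: A R^(2/3) = nQ / (1·√S) = 0.015 × 16.4 / (√0.0037) = 4.044.
Try y = 3.16 m: A R^(2/3) = 4.524 — high.
Try y = 2.03 m: A R^(2/3) = 2.689 — low.
Try y = 2.87 m: A R^(2/3) = 4.049 — matches.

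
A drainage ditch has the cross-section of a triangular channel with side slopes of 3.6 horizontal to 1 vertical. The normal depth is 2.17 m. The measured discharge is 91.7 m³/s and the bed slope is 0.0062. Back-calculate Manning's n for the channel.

n = 0.015

For a triangular section with side slope z = 3.6: A = zy² = 3.6×2.17² = 16.95 m²; P = 2y√(1+z²) = 2×2.17×3.736 = 16.22 m.
Hydraulic radius R = A/P = 16.95/16.22 = 1.045 m.
Rearranging Manning's equation: n = (1/Q) A R^(2/3) S^(1/2) = (1/91.7) × 16.95 × 1.045^(2/3) × √0.0062 = 0.015.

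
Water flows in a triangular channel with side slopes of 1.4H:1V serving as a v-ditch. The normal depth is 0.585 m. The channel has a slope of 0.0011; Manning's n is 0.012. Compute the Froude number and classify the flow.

For a triangular section with side slope z = 1.4: A = zy² = 1.4×0.585² = 0.4791 m²; P = 2y√(1+z²) = 2×0.585×1.72 = 2.013 m.
Hydraulic radius R = A/P = 0.4791/2.013 = 0.238 m.
V = (1/n) R^(2/3) √S = (1/0.012) × 0.238^(2/3) × √0.0011 = 1.062 m/s. Hydraulic depth D_h = A/T = 0.4791/1.638 = 0.2925 m.
Froude number Fr = V/√(g·D_h) = 1.062/√(9.81×0.2925) = 0.627, which is less than 1, so the flow is subcritical.

subcritical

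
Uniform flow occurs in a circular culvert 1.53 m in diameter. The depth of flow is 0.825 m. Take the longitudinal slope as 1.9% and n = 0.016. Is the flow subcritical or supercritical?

For a circular section of diameter D = 1.53 m at depth y = 0.825 m, the central angle is θ = 2 arccos(1 − 2y/D) = 3.299 rad. Then A = (D²/8)(θ − sin θ) = 1.011 m² and P = Dθ/2 = 2.523 m.
Hydraulic radius R = A/P = 1.011/2.523 = 0.4006 m.
V = (1/n) R^(2/3) √S = (1/0.016) × 0.4006^(2/3) × √0.019 = 4.682 m/s. Hydraulic depth D_h = A/T = 1.011/1.525 = 0.6628 m.
Froude number Fr = V/√(g·D_h) = 4.682/√(9.81×0.6628) = 1.84, which is greater than 1, so the flow is supercritical.

supercritical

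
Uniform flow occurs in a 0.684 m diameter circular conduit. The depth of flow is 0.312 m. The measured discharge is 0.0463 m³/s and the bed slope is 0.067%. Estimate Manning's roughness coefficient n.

n = 0.027

For a circular section of diameter D = 0.684 m at depth y = 0.312 m, the central angle is θ = 2 arccos(1 − 2y/D) = 2.966 rad. Then A = (D²/8)(θ − sin θ) = 0.1632 m² and P = Dθ/2 = 1.014 m.
Hydraulic radius R = A/P = 0.1632/1.014 = 0.1609 m.
Rearranging Manning's equation: n = (1/Q) A R^(2/3) S^(1/2) = (1/0.0463) × 0.1632 × 0.1609^(2/3) × √0.00067 = 0.027.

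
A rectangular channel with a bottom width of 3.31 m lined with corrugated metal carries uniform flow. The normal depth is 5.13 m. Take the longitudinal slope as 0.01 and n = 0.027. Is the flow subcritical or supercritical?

Flow area A = b·y = 3.31 × 5.13 = 16.98 m². Wetted perimeter P = b + 2y = 3.31 + 2×5.13 = 13.57 m.
Hydraulic radius R = A/P = 16.98/13.57 = 1.251 m.
V = (1/n) R^(2/3) √S = (1/0.027) × 1.251^(2/3) × √0.01 = 4.301 m/s. Hydraulic depth D_h = A/T = 16.98/3.31 = 5.13 m.
Froude number Fr = V/√(g·D_h) = 4.301/√(9.81×5.13) = 0.606, which is less than 1, so the flow is subcritical.

subcritical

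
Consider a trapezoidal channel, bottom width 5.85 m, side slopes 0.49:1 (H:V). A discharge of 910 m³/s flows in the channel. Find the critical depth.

y_c = 10.2 m

At critical depth, Q² T / (g A³) = 1, i.e. A³/T = Q²/g = 910²/9.81 = 84410.
At y = 8.06 m: A³/T = 35840 — short.
At y = 12.8 m: A³/T = 203100 — over.
At y = 10.2 m: A³/T = 85490 — close enough.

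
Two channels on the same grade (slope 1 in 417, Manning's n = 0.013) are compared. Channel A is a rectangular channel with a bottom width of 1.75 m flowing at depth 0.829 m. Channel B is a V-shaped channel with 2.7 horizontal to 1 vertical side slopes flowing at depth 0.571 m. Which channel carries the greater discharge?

Channel A: Flow area A = b·y = 1.75 × 0.829 = 1.451 m². Wetted perimeter P = b + 2y = 1.75 + 2×0.829 = 3.408 m. Hydraulic radius R = A/P = 1.451/3.408 = 0.4257 m. Q_A = (1/0.013)·1.451·0.4257^(2/3)·√0.002398 = 3.093 m³/s.
Channel B: For a triangular section with side slope z = 2.7: A = zy² = 2.7×0.571² = 0.8803 m²; P = 2y√(1+z²) = 2×0.571×2.879 = 3.288 m. Hydraulic radius R = A/P = 0.8803/3.288 = 0.2677 m. Q_B = (1/0.013)·0.8803·0.2677^(2/3)·√0.002398 = 1.377 m³/s.
Q_A = 3.093 m³/s vs Q_B = 1.377 m³/s, so channel A carries more.

channel A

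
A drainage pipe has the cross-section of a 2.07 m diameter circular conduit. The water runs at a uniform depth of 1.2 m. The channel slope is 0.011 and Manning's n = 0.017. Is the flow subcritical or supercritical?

supercritical

For a circular section of diameter D = 2.07 m at depth y = 1.2 m, the central angle is θ = 2 arccos(1 − 2y/D) = 3.462 rad. Then A = (D²/8)(θ − sin θ) = 2.023 m² and P = Dθ/2 = 3.583 m.
Hydraulic radius R = A/P = 2.023/3.583 = 0.5646 m.
V = (1/n) R^(2/3) √S = (1/0.017) × 0.5646^(2/3) × √0.011 = 4.214 m/s. Hydraulic depth D_h = A/T = 2.023/2.044 = 0.9898 m.
Froude number Fr = V/√(g·D_h) = 4.214/√(9.81×0.9898) = 1.35, which is greater than 1, so the flow is supercritical.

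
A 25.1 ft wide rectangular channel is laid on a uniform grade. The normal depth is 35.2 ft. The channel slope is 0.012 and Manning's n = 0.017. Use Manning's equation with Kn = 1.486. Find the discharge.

Flow area A = b·y = 25.1 × 35.2 = 883.5 ft². Wetted perimeter P = b + 2y = 25.1 + 2×35.2 = 95.5 ft.
Hydraulic radius R = A/P = 883.5/95.5 = 9.252 ft.
Manning's equation: Q = (1.486/n) A R^(2/3) S^(1/2) = (1.486/0.017) × 883.5 × 9.252^(2/3) × 0.012^(1/2) = 37300 ft³/s.

Q = 37300 ft³/s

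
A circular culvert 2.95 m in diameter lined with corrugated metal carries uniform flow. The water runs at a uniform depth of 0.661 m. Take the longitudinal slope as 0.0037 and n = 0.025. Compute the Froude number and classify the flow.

subcritical

For a circular section of diameter D = 2.95 m at depth y = 0.661 m, the central angle is θ = 2 arccos(1 − 2y/D) = 1.972 rad. Then A = (D²/8)(θ − sin θ) = 1.144 m² and P = Dθ/2 = 2.909 m.
Hydraulic radius R = A/P = 1.144/2.909 = 0.3933 m.
V = (1/n) R^(2/3) √S = (1/0.025) × 0.3933^(2/3) × √0.0037 = 1.306 m/s. Hydraulic depth D_h = A/T = 1.144/2.46 = 0.4652 m.
Froude number Fr = V/√(g·D_h) = 1.306/√(9.81×0.4652) = 0.611, which is less than 1, so the flow is subcritical.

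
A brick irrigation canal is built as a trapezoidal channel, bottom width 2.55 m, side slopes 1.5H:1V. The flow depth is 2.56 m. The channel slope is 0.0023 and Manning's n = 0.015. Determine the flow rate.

With bottom width b = 2.55 m and side slope z = 1.5: A = (b + zy)y = (2.55 + 1.5×2.56)×2.56 = 16.36 m²; P = b + 2y√(1+z²) = 2.55 + 2×2.56×1.803 = 11.78 m.
Hydraulic radius R = A/P = 16.36/11.78 = 1.389 m.
Manning's equation: Q = (1/n) A R^(2/3) S^(1/2) = (1/0.015) × 16.36 × 1.389^(2/3) × 0.0023^(1/2) = 65.1 m³/s.

Q = 65.1 m³/s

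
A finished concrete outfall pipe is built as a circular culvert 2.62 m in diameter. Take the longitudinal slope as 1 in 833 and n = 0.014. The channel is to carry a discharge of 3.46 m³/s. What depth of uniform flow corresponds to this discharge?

y_n = 1.06 m

Manning's equation rearranged: A R^(2/3) = nQ / (1·√S) = 0.014 × 3.46 / (√0.0012) = 1.398.
Try y = 1.18 m: A R^(2/3) = 1.696 — over.
Try y = 1.06 m: A R^(2/3) = 1.399 — matches.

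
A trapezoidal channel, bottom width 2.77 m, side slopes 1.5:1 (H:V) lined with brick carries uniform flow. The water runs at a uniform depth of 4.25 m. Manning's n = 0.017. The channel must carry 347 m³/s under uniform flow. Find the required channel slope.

S = 0.00831

With bottom width b = 2.77 m and side slope z = 1.5: A = (b + zy)y = (2.77 + 1.5×4.25)×4.25 = 38.87 m²; P = b + 2y√(1+z²) = 2.77 + 2×4.25×1.803 = 18.09 m.
Hydraulic radius R = A/P = 38.87/18.09 = 2.148 m.
From Manning's equation, S = [nQ / (1 A R^(2/3))]² = [0.017 × 347 / (1 × 38.87 × 2.148^(2/3))]² = 0.00831.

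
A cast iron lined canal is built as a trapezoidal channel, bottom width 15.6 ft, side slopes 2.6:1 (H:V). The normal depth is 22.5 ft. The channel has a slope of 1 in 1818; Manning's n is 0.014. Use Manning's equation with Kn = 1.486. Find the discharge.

Q = 21500 ft³/s

With bottom width b = 15.6 ft and side slope z = 2.6: A = (b + zy)y = (15.6 + 2.6×22.5)×22.5 = 1667 ft²; P = b + 2y√(1+z²) = 15.6 + 2×22.5×2.786 = 141 ft.
Hydraulic radius R = A/P = 1667/141 = 11.83 ft.
Manning's equation: Q = (1.486/n) A R^(2/3) S^(1/2) = (1.486/0.014) × 1667 × 11.83^(2/3) × 0.0005501^(1/2) = 21500 ft³/s.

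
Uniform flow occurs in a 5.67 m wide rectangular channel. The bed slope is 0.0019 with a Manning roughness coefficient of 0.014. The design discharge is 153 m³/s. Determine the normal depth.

y_n = 5.67 m

Manning's equation rearranged: A R^(2/3) = nQ / (1·√S) = 0.014 × 153 / (√0.0019) = 49.14.
At y = 7.09 m: A R^(2/3) = 64.35 — high.
At y = 5.67 m: A R^(2/3) = 49.14 — matches.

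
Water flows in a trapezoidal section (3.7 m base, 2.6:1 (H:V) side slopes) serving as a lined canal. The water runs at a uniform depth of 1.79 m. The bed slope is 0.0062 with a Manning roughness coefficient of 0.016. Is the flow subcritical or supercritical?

With bottom width b = 3.7 m and side slope z = 2.6: A = (b + zy)y = (3.7 + 2.6×1.79)×1.79 = 14.95 m²; P = b + 2y√(1+z²) = 3.7 + 2×1.79×2.786 = 13.67 m.
Hydraulic radius R = A/P = 14.95/13.67 = 1.094 m.
V = (1/n) R^(2/3) √S = (1/0.016) × 1.094^(2/3) × √0.0062 = 5.224 m/s. Hydraulic depth D_h = A/T = 14.95/13.01 = 1.15 m.
Froude number Fr = V/√(g·D_h) = 5.224/√(9.81×1.15) = 1.56, which is greater than 1, so the flow is supercritical.

supercritical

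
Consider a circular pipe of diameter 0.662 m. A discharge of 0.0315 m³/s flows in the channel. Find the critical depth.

y_c = 0.108 m

At critical depth, Q² T / (g A³) = 1, i.e. A³/T = Q²/g = 0.0315²/9.81 = 0.0001011.
Try y = 0.0894 m: A³/T = 0.00004745 — low.
Try y = 0.131 m: A³/T = 0.0002132 — high.
Try y = 0.108 m: A³/T = 0.00009989 — close enough.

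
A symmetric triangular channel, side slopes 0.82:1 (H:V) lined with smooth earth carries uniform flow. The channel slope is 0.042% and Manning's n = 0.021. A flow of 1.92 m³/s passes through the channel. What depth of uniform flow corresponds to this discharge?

Manning's equation rearranged: A R^(2/3) = nQ / (1·√S) = 0.021 × 1.92 / (√0.00042) = 1.967.
Trying y = 1.3 m: A R^(2/3) = 0.7675 — too small.
Trying y = 2.24 m: A R^(2/3) = 3.275 — too large.
Trying y = 1.85 m: A R^(2/3) = 1.966 — matches.

y_n = 1.85 m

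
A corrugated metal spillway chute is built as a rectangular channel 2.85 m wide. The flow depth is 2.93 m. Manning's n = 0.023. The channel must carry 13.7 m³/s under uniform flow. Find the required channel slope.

Flow area A = b·y = 2.85 × 2.93 = 8.351 m². Wetted perimeter P = b + 2y = 2.85 + 2×2.93 = 8.71 m.
Hydraulic radius R = A/P = 8.351/8.71 = 0.9587 m.
From Manning's equation, S = [nQ / (1 A R^(2/3))]² = [0.023 × 13.7 / (1 × 8.351 × 0.9587^(2/3))]² = 0.00151.

S = 0.00151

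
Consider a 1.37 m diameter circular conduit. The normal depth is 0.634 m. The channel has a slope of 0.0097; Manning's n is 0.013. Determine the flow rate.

For a circular section of diameter D = 1.37 m at depth y = 0.634 m, the central angle is θ = 2 arccos(1 − 2y/D) = 2.993 rad. Then A = (D²/8)(θ − sin θ) = 0.6673 m² and P = Dθ/2 = 2.05 m.
Hydraulic radius R = A/P = 0.6673/2.05 = 0.3255 m.
Manning's equation: Q = (1/n) A R^(2/3) S^(1/2) = (1/0.013) × 0.6673 × 0.3255^(2/3) × 0.0097^(1/2) = 2.39 m³/s.

Q = 2.39 m³/s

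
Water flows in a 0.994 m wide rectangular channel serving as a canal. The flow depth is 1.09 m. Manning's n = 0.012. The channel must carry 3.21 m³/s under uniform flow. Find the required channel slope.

S = 0.0053

Flow area A = b·y = 0.994 × 1.09 = 1.083 m². Wetted perimeter P = b + 2y = 0.994 + 2×1.09 = 3.174 m.
Hydraulic radius R = A/P = 1.083/3.174 = 0.3414 m.
From Manning's equation, S = [nQ / (1 A R^(2/3))]² = [0.012 × 3.21 / (1 × 1.083 × 0.3414^(2/3))]² = 0.0053.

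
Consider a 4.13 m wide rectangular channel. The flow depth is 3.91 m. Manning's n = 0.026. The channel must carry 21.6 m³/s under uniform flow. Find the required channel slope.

S = 0.00081

Flow area A = b·y = 4.13 × 3.91 = 16.15 m². Wetted perimeter P = b + 2y = 4.13 + 2×3.91 = 11.95 m.
Hydraulic radius R = A/P = 16.15/11.95 = 1.351 m.
From Manning's equation, S = [nQ / (1 A R^(2/3))]² = [0.026 × 21.6 / (1 × 16.15 × 1.351^(2/3))]² = 0.00081.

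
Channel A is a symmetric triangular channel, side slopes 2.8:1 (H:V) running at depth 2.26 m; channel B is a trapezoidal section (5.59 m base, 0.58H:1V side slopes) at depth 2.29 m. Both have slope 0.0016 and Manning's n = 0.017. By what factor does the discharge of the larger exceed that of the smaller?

Channel A: For a triangular section with side slope z = 2.8: A = zy² = 2.8×2.26² = 14.3 m²; P = 2y√(1+z²) = 2×2.26×2.973 = 13.44 m. Hydraulic radius R = A/P = 14.3/13.44 = 1.064 m. Q_A = (1/0.017)·14.3·1.064^(2/3)·√0.0016 = 35.07 m³/s.
Channel B: With bottom width b = 5.59 m and side slope z = 0.58: A = (b + zy)y = (5.59 + 0.58×2.29)×2.29 = 15.84 m²; P = b + 2y√(1+z²) = 5.59 + 2×2.29×1.156 = 10.88 m. Hydraulic radius R = A/P = 15.84/10.88 = 1.456 m. Q_B = (1/0.017)·15.84·1.456^(2/3)·√0.0016 = 47.88 m³/s.
The larger discharge is 47.88 m³/s and the smaller is 35.07 m³/s; the ratio is 1.36.

1.36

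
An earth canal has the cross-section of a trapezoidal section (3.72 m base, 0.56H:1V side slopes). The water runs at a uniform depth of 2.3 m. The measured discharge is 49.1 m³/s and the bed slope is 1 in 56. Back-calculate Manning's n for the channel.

With bottom width b = 3.72 m and side slope z = 0.56: A = (b + zy)y = (3.72 + 0.56×2.3)×2.3 = 11.52 m²; P = b + 2y√(1+z²) = 3.72 + 2×2.3×1.146 = 8.992 m.
Hydraulic radius R = A/P = 11.52/8.992 = 1.281 m.
Rearranging Manning's equation: n = (1/Q) A R^(2/3) S^(1/2) = (1/49.1) × 11.52 × 1.281^(2/3) × √0.01786 = 0.037.

n = 0.037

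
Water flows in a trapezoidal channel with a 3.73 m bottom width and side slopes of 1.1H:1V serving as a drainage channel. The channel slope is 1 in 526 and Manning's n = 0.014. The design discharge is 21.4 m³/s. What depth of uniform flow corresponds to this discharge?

Manning's equation rearranged: A R^(2/3) = nQ / (1·√S) = 0.014 × 21.4 / (√0.001901) = 6.871.
Trying y = 0.985 m: A R^(2/3) = 3.781 — low.
Trying y = 1.65 m: A R^(2/3) = 9.508 — high.
Trying y = 1.38 m: A R^(2/3) = 6.873 — ≈ 6.871.

y_n = 1.38 m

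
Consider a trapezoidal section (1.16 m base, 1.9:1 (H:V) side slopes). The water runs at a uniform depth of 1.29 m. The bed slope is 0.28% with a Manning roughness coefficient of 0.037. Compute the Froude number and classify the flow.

subcritical

With bottom width b = 1.16 m and side slope z = 1.9: A = (b + zy)y = (1.16 + 1.9×1.29)×1.29 = 4.658 m²; P = b + 2y√(1+z²) = 1.16 + 2×1.29×2.147 = 6.699 m.
Hydraulic radius R = A/P = 4.658/6.699 = 0.6953 m.
V = (1/n) R^(2/3) √S = (1/0.037) × 0.6953^(2/3) × √0.0028 = 1.122 m/s. Hydraulic depth D_h = A/T = 4.658/6.062 = 0.7684 m.
Froude number Fr = V/√(g·D_h) = 1.122/√(9.81×0.7684) = 0.409, which is less than 1, so the flow is subcritical.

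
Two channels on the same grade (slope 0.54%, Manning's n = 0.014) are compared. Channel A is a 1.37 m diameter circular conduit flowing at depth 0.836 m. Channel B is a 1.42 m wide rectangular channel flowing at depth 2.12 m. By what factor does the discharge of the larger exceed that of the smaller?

3.97

Channel A: For a circular section of diameter D = 1.37 m at depth y = 0.836 m, the central angle is θ = 2 arccos(1 − 2y/D) = 3.586 rad. Then A = (D²/8)(θ − sin θ) = 0.9422 m² and P = Dθ/2 = 2.456 m. Hydraulic radius R = A/P = 0.9422/2.456 = 0.3836 m. Q_A = (1/0.014)·0.9422·0.3836^(2/3)·√0.0054 = 2.611 m³/s.
Channel B: Flow area A = b·y = 1.42 × 2.12 = 3.01 m². Wetted perimeter P = b + 2y = 1.42 + 2×2.12 = 5.66 m. Hydraulic radius R = A/P = 3.01/5.66 = 0.5319 m. Q_B = (1/0.014)·3.01·0.5319^(2/3)·√0.0054 = 10.37 m³/s.
The larger discharge is 10.37 m³/s and the smaller is 2.611 m³/s; the ratio is 3.97.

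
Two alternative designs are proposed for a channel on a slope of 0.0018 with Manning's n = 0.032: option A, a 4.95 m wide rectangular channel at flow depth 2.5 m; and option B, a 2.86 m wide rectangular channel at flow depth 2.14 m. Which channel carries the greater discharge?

channel A

Channel A: Flow area A = b·y = 4.95 × 2.5 = 12.38 m². Wetted perimeter P = b + 2y = 4.95 + 2×2.5 = 9.95 m. Hydraulic radius R = A/P = 12.38/9.95 = 1.244 m. Q_A = (1/0.032)·12.38·1.244^(2/3)·√0.0018 = 18.97 m³/s.
Channel B: Flow area A = b·y = 2.86 × 2.14 = 6.12 m². Wetted perimeter P = b + 2y = 2.86 + 2×2.14 = 7.14 m. Hydraulic radius R = A/P = 6.12/7.14 = 0.8572 m. Q_B = (1/0.032)·6.12·0.8572^(2/3)·√0.0018 = 7.322 m³/s.
Q_A = 18.97 m³/s vs Q_B = 7.322 m³/s, so channel A carries more.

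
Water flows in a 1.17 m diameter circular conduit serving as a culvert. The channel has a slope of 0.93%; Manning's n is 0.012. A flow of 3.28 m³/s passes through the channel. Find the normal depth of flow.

y_n = 0.837 m

Manning's equation rearranged: A R^(2/3) = nQ / (1·√S) = 0.012 × 3.28 / (√0.0093) = 0.4081.
Try y = 0.611 m: A R^(2/3) = 0.2548 — too small.
Try y = 0.837 m: A R^(2/3) = 0.4079 — matches.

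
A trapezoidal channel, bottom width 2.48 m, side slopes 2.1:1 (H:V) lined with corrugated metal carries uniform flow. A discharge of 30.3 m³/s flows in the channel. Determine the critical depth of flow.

At critical depth, Q² T / (g A³) = 1, i.e. A³/T = Q²/g = 30.3²/9.81 = 93.59.
Trying y = 1.13 m: A³/T = 22.82 — too small.
Trying y = 1.91 m: A³/T = 181.5 — too large.
Trying y = 1.62 m: A³/T = 93.19 — ≈ 93.59.

y_c = 1.62 m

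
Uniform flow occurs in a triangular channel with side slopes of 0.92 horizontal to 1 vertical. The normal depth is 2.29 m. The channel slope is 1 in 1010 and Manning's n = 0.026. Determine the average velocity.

V = 1.02 m/s

For a triangular section with side slope z = 0.92: A = zy² = 0.92×2.29² = 4.825 m²; P = 2y√(1+z²) = 2×2.29×1.359 = 6.223 m.
Hydraulic radius R = A/P = 4.825/6.223 = 0.7752 m.
From Manning's equation, V = (1/n) R^(2/3) S^(1/2) = (1/0.026) × 0.7752^(2/3) × 0.0009901^(1/2) = 1.02 m/s.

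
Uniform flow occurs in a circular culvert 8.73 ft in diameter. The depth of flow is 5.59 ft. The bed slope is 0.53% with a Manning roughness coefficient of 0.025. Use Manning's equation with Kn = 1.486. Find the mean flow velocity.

V = 7.97 ft/s

For a circular section of diameter D = 8.73 ft at depth y = 5.59 ft, the central angle is θ = 2 arccos(1 − 2y/D) = 3.711 rad. Then A = (D²/8)(θ − sin θ) = 40.48 ft² and P = Dθ/2 = 16.2 ft.
Hydraulic radius R = A/P = 40.48/16.2 = 2.499 ft.
From Manning's equation, V = (1.486/n) R^(2/3) S^(1/2) = (1.486/0.025) × 2.499^(2/3) × 0.0053^(1/2) = 7.97 ft/s.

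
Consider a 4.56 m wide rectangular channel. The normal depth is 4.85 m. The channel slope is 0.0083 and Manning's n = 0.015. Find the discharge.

Flow area A = b·y = 4.56 × 4.85 = 22.12 m². Wetted perimeter P = b + 2y = 4.56 + 2×4.85 = 14.26 m.
Hydraulic radius R = A/P = 22.12/14.26 = 1.551 m.
Manning's equation: Q = (1/n) A R^(2/3) S^(1/2) = (1/0.015) × 22.12 × 1.551^(2/3) × 0.0083^(1/2) = 180 m³/s.

Q = 180 m³/s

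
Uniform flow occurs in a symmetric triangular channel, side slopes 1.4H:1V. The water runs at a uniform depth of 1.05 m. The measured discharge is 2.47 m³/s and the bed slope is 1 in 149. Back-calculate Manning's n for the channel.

n = 0.029

For a triangular section with side slope z = 1.4: A = zy² = 1.4×1.05² = 1.544 m²; P = 2y√(1+z²) = 2×1.05×1.72 = 3.613 m.
Hydraulic radius R = A/P = 1.544/3.613 = 0.4272 m.
Rearranging Manning's equation: n = (1/Q) A R^(2/3) S^(1/2) = (1/2.47) × 1.544 × 0.4272^(2/3) × √0.006711 = 0.029.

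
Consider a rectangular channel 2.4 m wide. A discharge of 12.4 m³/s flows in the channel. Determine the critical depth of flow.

y_c = 1.4 m

For a rectangular channel, critical depth y_c = (q²/g)^(1/3) where q = Q/b = 12.4/2.4 = 5.167 m²/s.
So y_c = (5.167²/9.81)^(1/3) = 1.4 m.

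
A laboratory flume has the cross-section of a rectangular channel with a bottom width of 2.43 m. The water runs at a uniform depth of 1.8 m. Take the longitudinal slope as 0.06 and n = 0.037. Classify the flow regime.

Flow area A = b·y = 2.43 × 1.8 = 4.374 m². Wetted perimeter P = b + 2y = 2.43 + 2×1.8 = 6.03 m.
Hydraulic radius R = A/P = 4.374/6.03 = 0.7254 m.
V = (1/n) R^(2/3) √S = (1/0.037) × 0.7254^(2/3) × √0.06 = 5.345 m/s. Hydraulic depth D_h = A/T = 4.374/2.43 = 1.8 m.
Froude number Fr = V/√(g·D_h) = 5.345/√(9.81×1.8) = 1.27, which is greater than 1, so the flow is supercritical.

supercritical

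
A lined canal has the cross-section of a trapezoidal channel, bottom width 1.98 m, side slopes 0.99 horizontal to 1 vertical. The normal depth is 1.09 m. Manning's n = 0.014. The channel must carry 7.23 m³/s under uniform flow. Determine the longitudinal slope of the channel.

With bottom width b = 1.98 m and side slope z = 0.99: A = (b + zy)y = (1.98 + 0.99×1.09)×1.09 = 3.334 m²; P = b + 2y√(1+z²) = 1.98 + 2×1.09×1.407 = 5.048 m.
Hydraulic radius R = A/P = 3.334/5.048 = 0.6606 m.
From Manning's equation, S = [nQ / (1 A R^(2/3))]² = [0.014 × 7.23 / (1 × 3.334 × 0.6606^(2/3))]² = 0.0016.

S = 0.0016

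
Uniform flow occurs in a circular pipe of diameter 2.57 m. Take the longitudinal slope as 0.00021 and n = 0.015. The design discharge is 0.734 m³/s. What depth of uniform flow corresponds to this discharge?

Manning's equation rearranged: A R^(2/3) = nQ / (1·√S) = 0.015 × 0.734 / (√0.00021) = 0.7598.
Try y = 0.636 m: A R^(2/3) = 0.5185 — low.
Try y = 0.909 m: A R^(2/3) = 1.036 — high.
Try y = 0.773 m: A R^(2/3) = 0.7602 — ≈ 0.7598.

y_n = 0.773 m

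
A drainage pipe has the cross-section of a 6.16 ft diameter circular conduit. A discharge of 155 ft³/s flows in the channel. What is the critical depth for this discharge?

y_c = 3.36 ft

At critical depth, Q² T / (g A³) = 1, i.e. A³/T = Q²/g = 155²/32.2 = 746.1.
Try y = 2.93 ft: A³/T = 443.8 — short.
Try y = 4.22 ft: A³/T = 1800 — over.
Try y = 3.36 ft: A³/T = 748.9 — close enough.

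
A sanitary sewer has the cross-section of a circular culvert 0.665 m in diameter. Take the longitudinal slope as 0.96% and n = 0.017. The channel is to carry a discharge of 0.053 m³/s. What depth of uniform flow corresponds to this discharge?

y_n = 0.133 m

Manning's equation rearranged: A R^(2/3) = nQ / (1·√S) = 0.017 × 0.053 / (√0.0096) = 0.009196.
Try y = 0.154 m: A R^(2/3) = 0.01235 — over.
Try y = 0.1 m: A R^(2/3) = 0.005131 — short.
Try y = 0.133 m: A R^(2/3) = 0.009196 — ≈ 0.009196.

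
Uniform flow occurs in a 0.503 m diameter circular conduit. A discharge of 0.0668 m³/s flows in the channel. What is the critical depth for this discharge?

y_c = 0.172 m

At critical depth, Q² T / (g A³) = 1, i.e. A³/T = Q²/g = 0.0668²/9.81 = 0.0004549.
Try y = 0.153 m: A³/T = 0.0002884 — low.
Try y = 0.195 m: A³/T = 0.0007357 — high.
Try y = 0.172 m: A³/T = 0.0004536 — close enough.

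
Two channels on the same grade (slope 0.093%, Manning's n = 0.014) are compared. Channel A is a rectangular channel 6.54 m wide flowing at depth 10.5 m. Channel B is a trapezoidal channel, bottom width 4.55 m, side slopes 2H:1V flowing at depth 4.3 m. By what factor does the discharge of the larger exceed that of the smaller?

1.25

Channel A: Flow area A = b·y = 6.54 × 10.5 = 68.67 m². Wetted perimeter P = b + 2y = 6.54 + 2×10.5 = 27.54 m. Hydraulic radius R = A/P = 68.67/27.54 = 2.493 m. Q_A = (1/0.014)·68.67·2.493^(2/3)·√0.00093 = 275.1 m³/s.
Channel B: With bottom width b = 4.55 m and side slope z = 2: A = (b + zy)y = (4.55 + 2×4.3)×4.3 = 56.54 m²; P = b + 2y√(1+z²) = 4.55 + 2×4.3×2.236 = 23.78 m. Hydraulic radius R = A/P = 56.54/23.78 = 2.378 m. Q_B = (1/0.014)·56.54·2.378^(2/3)·√0.00093 = 219.4 m³/s.
The larger discharge is 275.1 m³/s and the smaller is 219.4 m³/s; the ratio is 1.25.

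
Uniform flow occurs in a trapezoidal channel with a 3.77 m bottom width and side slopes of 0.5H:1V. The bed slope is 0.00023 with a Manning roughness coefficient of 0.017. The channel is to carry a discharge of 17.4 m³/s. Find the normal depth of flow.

Manning's equation rearranged: A R^(2/3) = nQ / (1·√S) = 0.017 × 17.4 / (√0.00023) = 19.5.
Trying y = 3.53 m: A R^(2/3) = 27.56 — too large.
Trying y = 2.06 m: A R^(2/3) = 11.04 — too small.
Trying y = 2.89 m: A R^(2/3) = 19.51 — matches.

y_n = 2.89 m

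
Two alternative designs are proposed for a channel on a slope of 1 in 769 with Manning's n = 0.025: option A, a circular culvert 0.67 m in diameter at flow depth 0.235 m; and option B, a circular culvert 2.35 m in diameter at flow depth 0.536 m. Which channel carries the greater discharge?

channel B

Channel A: For a circular section of diameter D = 0.67 m at depth y = 0.235 m, the central angle is θ = 2 arccos(1 − 2y/D) = 2.535 rad. Then A = (D²/8)(θ − sin θ) = 0.1103 m² and P = Dθ/2 = 0.8493 m. Hydraulic radius R = A/P = 0.1103/0.8493 = 0.1299 m. Q_A = (1/0.025)·0.1103·0.1299^(2/3)·√0.0013 = 0.0408 m³/s.
Channel B: For a circular section of diameter D = 2.35 m at depth y = 0.536 m, the central angle is θ = 2 arccos(1 − 2y/D) = 1.992 rad. Then A = (D²/8)(θ − sin θ) = 0.7447 m² and P = Dθ/2 = 2.34 m. Hydraulic radius R = A/P = 0.7447/2.34 = 0.3182 m. Q_B = (1/0.025)·0.7447·0.3182^(2/3)·√0.0013 = 0.5007 m³/s.
Q_A = 0.0408 m³/s vs Q_B = 0.5007 m³/s, so channel B carries more.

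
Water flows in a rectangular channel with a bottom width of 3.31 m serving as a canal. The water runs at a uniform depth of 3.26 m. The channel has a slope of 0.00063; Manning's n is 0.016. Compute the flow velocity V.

V = 1.67 m/s

Flow area A = b·y = 3.31 × 3.26 = 10.79 m². Wetted perimeter P = b + 2y = 3.31 + 2×3.26 = 9.83 m.
Hydraulic radius R = A/P = 10.79/9.83 = 1.098 m.
From Manning's equation, V = (1/n) R^(2/3) S^(1/2) = (1/0.016) × 1.098^(2/3) × 0.00063^(1/2) = 1.67 m/s.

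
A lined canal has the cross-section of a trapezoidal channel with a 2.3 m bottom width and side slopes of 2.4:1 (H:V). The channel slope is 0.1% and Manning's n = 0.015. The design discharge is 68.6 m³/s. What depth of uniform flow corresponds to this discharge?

Manning's equation rearranged: A R^(2/3) = nQ / (1·√S) = 0.015 × 68.6 / (√0.001) = 32.54.
At y = 2.13 m: A R^(2/3) = 17.63 — short.
At y = 2.78 m: A R^(2/3) = 32.52 — matches.

y_n = 2.78 m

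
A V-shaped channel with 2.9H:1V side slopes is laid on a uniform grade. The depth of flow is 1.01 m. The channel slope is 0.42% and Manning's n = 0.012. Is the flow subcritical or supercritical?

supercritical

For a triangular section with side slope z = 2.9: A = zy² = 2.9×1.01² = 2.958 m²; P = 2y√(1+z²) = 2×1.01×3.068 = 6.196 m.
Hydraulic radius R = A/P = 2.958/6.196 = 0.4774 m.
V = (1/n) R^(2/3) √S = (1/0.012) × 0.4774^(2/3) × √0.0042 = 3.299 m/s. Hydraulic depth D_h = A/T = 2.958/5.858 = 0.505 m.
Froude number Fr = V/√(g·D_h) = 3.299/√(9.81×0.505) = 1.48, which is greater than 1, so the flow is supercritical.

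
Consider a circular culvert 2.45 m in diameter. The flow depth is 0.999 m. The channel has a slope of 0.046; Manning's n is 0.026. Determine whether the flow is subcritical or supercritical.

supercritical

For a circular section of diameter D = 2.45 m at depth y = 0.999 m, the central angle is θ = 2 arccos(1 − 2y/D) = 2.77 rad. Then A = (D²/8)(θ − sin θ) = 1.807 m² and P = Dθ/2 = 3.394 m.
Hydraulic radius R = A/P = 1.807/3.394 = 0.5323 m.
V = (1/n) R^(2/3) √S = (1/0.026) × 0.5323^(2/3) × √0.046 = 5.418 m/s. Hydraulic depth D_h = A/T = 1.807/2.408 = 0.7503 m.
Froude number Fr = V/√(g·D_h) = 5.418/√(9.81×0.7503) = 2, which is greater than 1, so the flow is supercritical.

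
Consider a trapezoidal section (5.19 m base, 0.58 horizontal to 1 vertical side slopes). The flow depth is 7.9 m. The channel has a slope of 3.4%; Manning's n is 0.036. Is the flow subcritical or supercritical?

With bottom width b = 5.19 m and side slope z = 0.58: A = (b + zy)y = (5.19 + 0.58×7.9)×7.9 = 77.2 m²; P = b + 2y√(1+z²) = 5.19 + 2×7.9×1.156 = 23.46 m.
Hydraulic radius R = A/P = 77.2/23.46 = 3.291 m.
V = (1/n) R^(2/3) √S = (1/0.036) × 3.291^(2/3) × √0.034 = 11.33 m/s. Hydraulic depth D_h = A/T = 77.2/14.35 = 5.378 m.
Froude number Fr = V/√(g·D_h) = 11.33/√(9.81×5.378) = 1.56, which is greater than 1, so the flow is supercritical.

supercritical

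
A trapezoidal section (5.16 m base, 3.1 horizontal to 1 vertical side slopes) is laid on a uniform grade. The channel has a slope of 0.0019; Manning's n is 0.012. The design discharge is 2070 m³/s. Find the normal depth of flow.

Manning's equation rearranged: A R^(2/3) = nQ / (1·√S) = 0.012 × 2070 / (√0.0019) = 569.9.
Trying y = 6.89 m: A R^(2/3) = 433.2 — short.
Trying y = 9.31 m: A R^(2/3) = 902.9 — over.
Trying y = 7.72 m: A R^(2/3) = 570.6 — matches.

y_n = 7.72 m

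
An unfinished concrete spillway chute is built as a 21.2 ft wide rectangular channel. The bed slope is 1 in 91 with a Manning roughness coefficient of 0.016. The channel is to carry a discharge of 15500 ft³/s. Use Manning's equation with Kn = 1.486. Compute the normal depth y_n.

Manning's equation rearranged: A R^(2/3) = nQ / (1.486·√S) = 0.016 × 15500 / (1.486 × √0.01099) = 1592.
Try y = 17.6 ft: A R^(2/3) = 1315 — low.
Try y = 20.5 ft: A R^(2/3) = 1588 — ≈ 1592.

y_n = 20.5 ft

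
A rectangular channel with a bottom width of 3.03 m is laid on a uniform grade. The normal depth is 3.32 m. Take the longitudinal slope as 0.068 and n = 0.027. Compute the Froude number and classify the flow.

Flow area A = b·y = 3.03 × 3.32 = 10.06 m². Wetted perimeter P = b + 2y = 3.03 + 2×3.32 = 9.67 m.
Hydraulic radius R = A/P = 10.06/9.67 = 1.04 m.
V = (1/n) R^(2/3) √S = (1/0.027) × 1.04^(2/3) × √0.068 = 9.916 m/s. Hydraulic depth D_h = A/T = 10.06/3.03 = 3.32 m.
Froude number Fr = V/√(g·D_h) = 9.916/√(9.81×3.32) = 1.74, which is greater than 1, so the flow is supercritical.

supercritical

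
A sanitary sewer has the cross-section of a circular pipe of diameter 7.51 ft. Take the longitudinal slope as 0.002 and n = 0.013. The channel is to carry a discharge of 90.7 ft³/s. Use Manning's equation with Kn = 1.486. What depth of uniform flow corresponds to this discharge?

y_n = 2.63 ft

Manning's equation rearranged: A R^(2/3) = nQ / (1.486·√S) = 0.013 × 90.7 / (1.486 × √0.002) = 17.74.
Trying y = 3.26 ft: A R^(2/3) = 26.34 — too large.
Trying y = 2.18 ft: A R^(2/3) = 12.38 — too small.
Trying y = 2.63 ft: A R^(2/3) = 17.75 — ≈ 17.74.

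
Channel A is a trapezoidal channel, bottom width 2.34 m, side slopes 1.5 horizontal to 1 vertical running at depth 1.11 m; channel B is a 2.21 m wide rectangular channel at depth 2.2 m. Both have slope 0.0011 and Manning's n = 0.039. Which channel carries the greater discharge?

Channel A: With bottom width b = 2.34 m and side slope z = 1.5: A = (b + zy)y = (2.34 + 1.5×1.11)×1.11 = 4.446 m²; P = b + 2y√(1+z²) = 2.34 + 2×1.11×1.803 = 6.342 m. Hydraulic radius R = A/P = 4.446/6.342 = 0.701 m. Q_A = (1/0.039)·4.446·0.701^(2/3)·√0.0011 = 2.983 m³/s.
Channel B: Flow area A = b·y = 2.21 × 2.2 = 4.862 m². Wetted perimeter P = b + 2y = 2.21 + 2×2.2 = 6.61 m. Hydraulic radius R = A/P = 4.862/6.61 = 0.7356 m. Q_B = (1/0.039)·4.862·0.7356^(2/3)·√0.0011 = 3.369 m³/s.
Q_A = 2.983 m³/s vs Q_B = 3.369 m³/s, so channel B carries more.

channel B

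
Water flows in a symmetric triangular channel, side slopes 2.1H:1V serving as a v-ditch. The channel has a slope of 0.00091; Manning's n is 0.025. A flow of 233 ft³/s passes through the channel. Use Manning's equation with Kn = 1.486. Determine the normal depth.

Manning's equation rearranged: A R^(2/3) = nQ / (1.486·√S) = 0.025 × 233 / (1.486 × √0.00091) = 129.9.
At y = 4.21 ft: A R^(2/3) = 57.11 — too small.
At y = 7.16 ft: A R^(2/3) = 235.4 — too large.
At y = 5.73 ft: A R^(2/3) = 129.9 — close enough.

y_n = 5.73 ft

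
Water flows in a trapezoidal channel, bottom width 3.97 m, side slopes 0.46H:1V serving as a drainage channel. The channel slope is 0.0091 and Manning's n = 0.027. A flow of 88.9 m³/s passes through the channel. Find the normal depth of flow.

Manning's equation rearranged: A R^(2/3) = nQ / (1·√S) = 0.027 × 88.9 / (√0.0091) = 25.16.
Trying y = 3.75 m: A R^(2/3) = 30.98 — high.
Trying y = 3.32 m: A R^(2/3) = 25.15 — matches.

y_n = 3.32 m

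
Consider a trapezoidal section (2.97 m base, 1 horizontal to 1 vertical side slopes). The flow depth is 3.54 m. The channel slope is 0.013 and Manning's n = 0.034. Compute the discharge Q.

Q = 113 m³/s

With bottom width b = 2.97 m and side slope z = 1: A = (b + zy)y = (2.97 + 1×3.54)×3.54 = 23.05 m²; P = b + 2y√(1+z²) = 2.97 + 2×3.54×1.414 = 12.98 m.
Hydraulic radius R = A/P = 23.05/12.98 = 1.775 m.
Manning's equation: Q = (1/n) A R^(2/3) S^(1/2) = (1/0.034) × 23.05 × 1.775^(2/3) × 0.013^(1/2) = 113 m³/s.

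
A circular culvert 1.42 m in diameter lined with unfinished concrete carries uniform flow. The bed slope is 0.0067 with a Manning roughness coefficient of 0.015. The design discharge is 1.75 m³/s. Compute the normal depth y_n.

Manning's equation rearranged: A R^(2/3) = nQ / (1·√S) = 0.015 × 1.75 / (√0.0067) = 0.3207.
At y = 0.742 m: A R^(2/3) = 0.4275 — over.
At y = 0.45 m: A R^(2/3) = 0.1728 — short.
At y = 0.628 m: A R^(2/3) = 0.3207 — close enough.

y_n = 0.628 m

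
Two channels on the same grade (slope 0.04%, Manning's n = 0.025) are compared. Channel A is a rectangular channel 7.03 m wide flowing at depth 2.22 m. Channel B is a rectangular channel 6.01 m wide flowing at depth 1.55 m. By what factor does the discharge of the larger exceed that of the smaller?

2.03

Channel A: Flow area A = b·y = 7.03 × 2.22 = 15.61 m². Wetted perimeter P = b + 2y = 7.03 + 2×2.22 = 11.47 m. Hydraulic radius R = A/P = 15.61/11.47 = 1.361 m. Q_A = (1/0.025)·15.61·1.361^(2/3)·√0.0004 = 15.33 m³/s.
Channel B: Flow area A = b·y = 6.01 × 1.55 = 9.316 m². Wetted perimeter P = b + 2y = 6.01 + 2×1.55 = 9.11 m. Hydraulic radius R = A/P = 9.316/9.11 = 1.023 m. Q_B = (1/0.025)·9.316·1.023^(2/3)·√0.0004 = 7.564 m³/s.
The larger discharge is 15.33 m³/s and the smaller is 7.564 m³/s; the ratio is 2.03.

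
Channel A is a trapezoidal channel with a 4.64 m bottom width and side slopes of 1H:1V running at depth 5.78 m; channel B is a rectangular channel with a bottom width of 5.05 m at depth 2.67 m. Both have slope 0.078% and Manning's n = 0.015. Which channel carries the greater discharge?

Channel A: With bottom width b = 4.64 m and side slope z = 1: A = (b + zy)y = (4.64 + 1×5.78)×5.78 = 60.23 m²; P = b + 2y√(1+z²) = 4.64 + 2×5.78×1.414 = 20.99 m. Hydraulic radius R = A/P = 60.23/20.99 = 2.87 m. Q_A = (1/0.015)·60.23·2.87^(2/3)·√0.00078 = 226.4 m³/s.
Channel B: Flow area A = b·y = 5.05 × 2.67 = 13.48 m². Wetted perimeter P = b + 2y = 5.05 + 2×2.67 = 10.39 m. Hydraulic radius R = A/P = 13.48/10.39 = 1.298 m. Q_B = (1/0.015)·13.48·1.298^(2/3)·√0.00078 = 29.87 m³/s.
Q_A = 226.4 m³/s vs Q_B = 29.87 m³/s, so channel A carries more.

channel A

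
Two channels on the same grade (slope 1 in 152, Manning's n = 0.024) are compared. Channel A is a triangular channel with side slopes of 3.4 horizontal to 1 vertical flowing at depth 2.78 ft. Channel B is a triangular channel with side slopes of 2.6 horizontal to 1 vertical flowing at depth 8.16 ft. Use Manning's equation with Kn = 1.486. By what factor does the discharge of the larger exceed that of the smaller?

Channel A: For a triangular section with side slope z = 3.4: A = zy² = 3.4×2.78² = 26.28 ft²; P = 2y√(1+z²) = 2×2.78×3.544 = 19.7 ft. Hydraulic radius R = A/P = 26.28/19.7 = 1.334 ft. Q_A = (1.486/0.024)·26.28·1.334^(2/3)·√0.006579 = 159.9 ft³/s.
Channel B: For a triangular section with side slope z = 2.6: A = zy² = 2.6×8.16² = 173.1 ft²; P = 2y√(1+z²) = 2×8.16×2.786 = 45.46 ft. Hydraulic radius R = A/P = 173.1/45.46 = 3.808 ft. Q_B = (1.486/0.024)·173.1·3.808^(2/3)·√0.006579 = 2120 ft³/s.
The larger discharge is 2120 ft³/s and the smaller is 159.9 ft³/s; the ratio is 13.3.

13.3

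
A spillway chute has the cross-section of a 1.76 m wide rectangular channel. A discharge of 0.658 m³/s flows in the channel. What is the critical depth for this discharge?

For a rectangular channel, critical depth y_c = (q²/g)^(1/3) where q = Q/b = 0.658/1.76 = 0.3739 m²/s.
So y_c = (0.3739²/9.81)^(1/3) = 0.242 m.

y_c = 0.242 m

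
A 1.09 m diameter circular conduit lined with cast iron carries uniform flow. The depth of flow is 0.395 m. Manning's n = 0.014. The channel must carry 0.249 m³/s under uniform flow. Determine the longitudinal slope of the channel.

S = 0.001

For a circular section of diameter D = 1.09 m at depth y = 0.395 m, the central angle is θ = 2 arccos(1 − 2y/D) = 2.584 rad. Then A = (D²/8)(θ − sin θ) = 0.3052 m² and P = Dθ/2 = 1.408 m.
Hydraulic radius R = A/P = 0.3052/1.408 = 0.2167 m.
From Manning's equation, S = [nQ / (1 A R^(2/3))]² = [0.014 × 0.249 / (1 × 0.3052 × 0.2167^(2/3))]² = 0.001.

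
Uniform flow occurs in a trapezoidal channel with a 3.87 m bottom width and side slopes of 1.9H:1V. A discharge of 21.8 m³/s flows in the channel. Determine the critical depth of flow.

At critical depth, Q² T / (g A³) = 1, i.e. A³/T = Q²/g = 21.8²/9.81 = 48.44.
At y = 1.43 m: A³/T = 89.83 — high.
At y = 1.04 m: A³/T = 28.73 — low.
At y = 1.21 m: A³/T = 49.12 — ≈ 48.44.

y_c = 1.21 m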